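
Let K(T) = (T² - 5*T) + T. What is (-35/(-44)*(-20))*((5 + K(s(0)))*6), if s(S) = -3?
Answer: -27300/11 ≈ -2481.8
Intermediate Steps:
K(T) = T² - 4*T
(-35/(-44)*(-20))*((5 + K(s(0)))*6) = (-35/(-44)*(-20))*((5 - 3*(-4 - 3))*6) = (-35*(-1/44)*(-20))*((5 - 3*(-7))*6) = ((35/44)*(-20))*((5 + 21)*6) = -4550*6/11 = -175/11*156 = -27300/11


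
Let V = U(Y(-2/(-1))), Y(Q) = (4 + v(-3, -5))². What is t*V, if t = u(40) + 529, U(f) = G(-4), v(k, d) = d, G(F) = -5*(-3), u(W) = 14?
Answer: 8145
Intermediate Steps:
G(F) = 15
Y(Q) = 1 (Y(Q) = (4 - 5)² = (-1)² = 1)
U(f) = 15
t = 543 (t = 14 + 529 = 543)
V = 15
t*V = 543*15 = 8145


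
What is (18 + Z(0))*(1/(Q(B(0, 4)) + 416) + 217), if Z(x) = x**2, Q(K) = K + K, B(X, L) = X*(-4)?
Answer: 812457/208 ≈ 3906.0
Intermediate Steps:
B(X, L) = -4*X
Q(K) = 2*K
(18 + Z(0))*(1/(Q(B(0, 4)) + 416) + 217) = (18 + 0**2)*(1/(2*(-4*0) + 416) + 217) = (18 + 0)*(1/(2*0 + 416) + 217) = 18*(1/(0 + 416) + 217) = 18*(1/416 + 217) = 18*(90273/416) = 812457/208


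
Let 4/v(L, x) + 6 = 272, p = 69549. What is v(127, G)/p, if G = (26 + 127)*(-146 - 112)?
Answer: 2/9250017 ≈ 2.1622e-7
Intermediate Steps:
G = -39474 (G = 153*(-258) = -39474)
v(L, x) = 2/133 (v(L, x) = 4/(-6 + 272) = 4/266 = 4*(1/266) = 2/133)
v(127, G)/p = (2/133)/69549 = (2/133)*(1/69549) = 2/9250017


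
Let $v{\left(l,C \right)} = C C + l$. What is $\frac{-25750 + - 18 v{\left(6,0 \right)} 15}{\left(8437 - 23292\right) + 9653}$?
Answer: $\frac{805}{153} \approx 5.2614$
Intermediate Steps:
$v{\left(l,C \right)} = l + C^{2}$ ($v{\left(l,C \right)} = C^{2} + l = l + C^{2}$)
$\frac{-25750 + - 18 v{\left(6,0 \right)} 15}{\left(8437 - 23292\right) + 9653} = \frac{-25750 + - 18 \left(6 + 0^{2}\right) 15}{\left(8437 - 23292\right) + 9653} = \frac{-25750 + - 18 \left(6 + 0\right) 15}{\left(8437 - 23292\right) + 9653} = \frac{-25750 + \left(-18\right) 6 \cdot 15}{-14855 + 9653} = \frac{-25750 - 1620}{-5202} = \left(-25750 - 1620\right) \left(- \frac{1}{5202}\right) = \left(-27370\right) \left(- \frac{1}{5202}\right) = \frac{805}{153}$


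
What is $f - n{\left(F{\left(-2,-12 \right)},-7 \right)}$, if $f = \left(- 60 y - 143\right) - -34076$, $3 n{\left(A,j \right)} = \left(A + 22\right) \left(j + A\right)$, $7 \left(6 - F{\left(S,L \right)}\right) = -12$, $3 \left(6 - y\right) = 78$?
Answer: $\frac{5163511}{147} \approx 35126.0$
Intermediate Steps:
$y = -20$ ($y = 6 - 26 = -20$)
$F{\left(S,L \right)} = \frac{54}{7}$ ($F{\left(S,L \right)} = 6 - - \frac{12}{7} = 6 + \frac{12}{7} = \frac{54}{7}$)
$n{\left(A,j \right)} = \frac{\left(22 + A\right) \left(A + j\right)}{3}$ ($n{\left(A,j \right)} = \frac{\left(A + 22\right) \left(j + A\right)}{3} = \frac{\left(22 + A\right) \left(A + j\right)}{3}$)
$f = 35133$ ($f = \left(\left(-60\right) \left(-20\right) - 143\right) - -34076 = \left(1200 - 143\right) + 34076 = 1057 + 34076 = 35133$)
$f - n{\left(F{\left(-2,-12 \right)},-7 \right)} = 35133 - \left(\frac{\left(\frac{54}{7}\right)^{2}}{3} + \frac{22}{3} \cdot \frac{54}{7} + \frac{22}{3} \left(-7\right) + \frac{1}{3} \cdot \frac{54}{7} \left(-7\right)\right) = 35133 - \left(\frac{1}{3} \cdot \frac{2916}{49} + \frac{396}{7} - \frac{154}{3} - 18\right) = 35133 - \left(\frac{972}{49} + \frac{396}{7} - \frac{154}{3} - 18\right) = 35133 - \frac{1040}{147} = \frac{5163511}{147}$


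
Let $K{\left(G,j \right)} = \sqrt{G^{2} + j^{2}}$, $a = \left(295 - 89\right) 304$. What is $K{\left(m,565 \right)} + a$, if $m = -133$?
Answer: $62624 + \sqrt{336914} \approx 63204.0$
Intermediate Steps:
$a = 62624$ ($a = 206 \cdot 304 = 62624$)
$K{\left(m,565 \right)} + a = \sqrt{\left(-133\right)^{2} + 565^{2}} + 62624 = \sqrt{17689 + 319225} + 62624 = \sqrt{336914} + 62624 = 62624 + \sqrt{336914}$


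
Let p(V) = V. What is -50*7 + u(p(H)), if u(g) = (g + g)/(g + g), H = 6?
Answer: -349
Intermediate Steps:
u(g) = 1 (u(g) = (2*g)/((2*g)) = (2*g)*(1/(2*g)) = 1)
-50*7 + u(p(H)) = -50*7 + 1 = -350 + 1 = -349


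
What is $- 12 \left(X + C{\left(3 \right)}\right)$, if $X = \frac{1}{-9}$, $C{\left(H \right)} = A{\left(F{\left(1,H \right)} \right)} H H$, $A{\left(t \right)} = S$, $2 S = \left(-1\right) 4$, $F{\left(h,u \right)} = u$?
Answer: $\frac{652}{3} \approx 217.33$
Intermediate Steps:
$S = -2$ ($S = \frac{\left(-1\right) 4}{2} = \frac{1}{2} \left(-4\right) = -2$)
$A{\left(t \right)} = -2$
$C{\left(H \right)} = - 2 H^{2}$ ($C{\left(H \right)} = - 2 H H = - 2 H^{2}$)
$X = - \frac{1}{9} \approx -0.11111$
$- 12 \left(X + C{\left(3 \right)}\right) = - 12 \left(- \frac{1}{9} - 2 \cdot 3^{2}\right) = - 12 \left(- \frac{1}{9} - 18\right) = \left(-12\right) \left(- \frac{163}{9}\right) = \frac{652}{3}$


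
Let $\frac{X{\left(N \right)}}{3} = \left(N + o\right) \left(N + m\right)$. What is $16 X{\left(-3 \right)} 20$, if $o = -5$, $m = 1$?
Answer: $15360$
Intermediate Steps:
$X{\left(N \right)} = 3 \left(1 + N\right) \left(-5 + N\right)$ ($X{\left(N \right)} = 3 \left(N - 5\right) \left(N + 1\right) = 3 \left(-5 + N\right) \left(1 + N\right) = 3 \left(1 + N\right) \left(-5 + N\right)$)
$16 X{\left(-3 \right)} 20 = 16 \left(-15 - -36 + 3 \left(-3\right)^{2}\right) 20 = 16 \left(-15 + 36 + 3 \cdot 9\right) 20 = 16 \left(-15 + 36 + 27\right) 20 = 16 \cdot 48 \cdot 20 = 768 \cdot 20 = 15360$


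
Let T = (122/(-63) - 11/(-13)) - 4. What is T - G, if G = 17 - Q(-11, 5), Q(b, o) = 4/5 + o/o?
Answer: -83089/4095 ≈ -20.290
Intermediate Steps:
T = -4169/819 (T = (122*(-1/63) - 11*(-1/13)) - 4 = (-122/63 + 11/13) - 4 = -893/819 - 4 = -4169/819 ≈ -5.0904)
Q(b, o) = 9/5 (Q(b, o) = 4*(⅕) + 1 = ⅘ + 1 = 9/5)
G = 76/5 (G = 17 - 1*9/5 = 17 - 9/5 = 76/5 ≈ 15.200)
T - G = -4169/819 - 1*76/5 = -4169/819 - 76/5 = -83089/4095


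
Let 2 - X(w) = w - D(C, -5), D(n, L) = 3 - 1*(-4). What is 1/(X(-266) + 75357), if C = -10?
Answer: 1/75632 ≈ 1.3222e-5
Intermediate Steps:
D(n, L) = 7 (D(n, L) = 3 + 4 = 7)
X(w) = 9 - w (X(w) = 2 - (w - 1*7) = 2 - (w - 7) = 2 - (-7 + w) = 2 + (7 - w) = 9 - w)
1/(X(-266) + 75357) = 1/((9 - 1*(-266)) + 75357) = 1/((9 + 266) + 75357) = 1/(275 + 75357) = 1/75632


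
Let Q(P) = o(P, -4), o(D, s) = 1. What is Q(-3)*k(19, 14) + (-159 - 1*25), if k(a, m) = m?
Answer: -170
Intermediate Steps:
Q(P) = 1
Q(-3)*k(19, 14) + (-159 - 1*25) = 1*14 + (-159 - 1*25) = 14 + (-159 - 25) = 14 - 184 = -170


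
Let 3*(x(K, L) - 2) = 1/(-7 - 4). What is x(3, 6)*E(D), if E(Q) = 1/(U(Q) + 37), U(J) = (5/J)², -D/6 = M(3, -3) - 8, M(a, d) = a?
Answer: 780/14663 ≈ 0.053195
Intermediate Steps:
D = 30 (D = -6*(3 - 8) = -6*(-5) = 30)
x(K, L) = 65/33 (x(K, L) = 2 + 1/(3*(-7 - 4)) = 2 + (⅓)/(-11) = 2 + (⅓)*(-1/11) = 2 - 1/33 = 65/33)
U(J) = 25/J²
E(Q) = 1/(37 + 25/Q²) (E(Q) = 1/(25/Q² + 37) = 1/(37 + 25/Q²))
x(3, 6)*E(D) = 65*(30²/(25 + 37*30²))/33 = 65*(900/(25 + 37*900))/33 = 65*(900/(25 + 33300))/33 = 65*(900/33325)/33 = 65*(900*(1/33325))/33 = (65/33)*(36/1333) = 780/14663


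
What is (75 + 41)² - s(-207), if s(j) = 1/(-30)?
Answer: 403681/30 ≈ 13456.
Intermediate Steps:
s(j) = -1/30
(75 + 41)² - s(-207) = (75 + 41)² - 1*(-1/30) = 116² + 1/30 = 13456 + 1/30 = 403681/30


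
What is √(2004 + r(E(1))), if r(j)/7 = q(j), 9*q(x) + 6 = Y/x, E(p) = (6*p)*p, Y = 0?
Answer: √17994/3 ≈ 44.714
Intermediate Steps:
E(p) = 6*p²
q(x) = -⅔ (q(x) = -⅔ + (0/x)/9 = -⅔ + (⅑)*0 = -⅔ + 0 = -⅔)
r(j) = -14/3 (r(j) = 7*(-⅔) = -14/3)
√(2004 + r(E(1))) = √(2004 - 14/3) = √(5998/3) = √17994/3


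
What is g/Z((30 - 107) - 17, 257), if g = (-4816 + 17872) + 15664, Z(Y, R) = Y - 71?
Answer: -5744/33 ≈ -174.06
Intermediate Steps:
Z(Y, R) = -71 + Y
g = 28720 (g = 13056 + 15664 = 28720)
g/Z((30 - 107) - 17, 257) = 28720/(-71 + ((30 - 107) - 17)) = 28720/(-71 + (-77 - 17)) = 28720/(-71 - 94) = 28720/(-165) = 28720*(-1/165) = -5744/33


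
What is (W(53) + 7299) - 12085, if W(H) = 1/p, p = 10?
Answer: -47859/10 ≈ -4785.9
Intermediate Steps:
W(H) = ⅒ (W(H) = 1/10 = ⅒)
(W(53) + 7299) - 12085 = (⅒ + 7299) - 12085 = 72991/10 - 12085 = -47859/10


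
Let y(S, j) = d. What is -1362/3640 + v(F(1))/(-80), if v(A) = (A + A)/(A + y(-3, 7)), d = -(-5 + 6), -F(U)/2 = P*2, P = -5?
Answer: -13849/34580 ≈ -0.40049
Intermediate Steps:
F(U) = 20 (F(U) = -(-10)*2 = -2*(-10) = 20)
d = -1 (d = -1*1 = -1)
y(S, j) = -1
v(A) = 2*A/(-1 + A) (v(A) = (A + A)/(A - 1) = (2*A)/(-1 + A) = 2*A/(-1 + A))
-1362/3640 + v(F(1))/(-80) = -1362/3640 + (2*20/(-1 + 20))/(-80) = -1362*1/3640 + (2*20/19)*(-1/80) = -681/1820 + (2*20*(1/19))*(-1/80) = -681/1820 + (40/19)*(-1/80) = -681/1820 - 1/38 = -13849/34580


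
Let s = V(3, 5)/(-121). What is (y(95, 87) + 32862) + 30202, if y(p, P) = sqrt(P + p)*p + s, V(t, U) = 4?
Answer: 7630740/121 + 95*sqrt(182) ≈ 64346.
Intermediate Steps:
s = -4/121 (s = 4/(-121) = 4*(-1/121) = -4/121 ≈ -0.033058)
y(p, P) = -4/121 + p*sqrt(P + p) (y(p, P) = sqrt(P + p)*p - 4/121 = p*sqrt(P + p) - 4/121 = -4/121 + p*sqrt(P + p))
(y(95, 87) + 32862) + 30202 = ((-4/121 + 95*sqrt(87 + 95)) + 32862) + 30202 = ((-4/121 + 95*sqrt(182)) + 32862) + 30202 = (3976298/121 + 95*sqrt(182)) + 30202 = 7630740/121 + 95*sqrt(182)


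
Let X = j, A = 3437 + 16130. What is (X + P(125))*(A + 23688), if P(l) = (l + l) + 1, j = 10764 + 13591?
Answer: 1064332530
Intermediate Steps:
A = 19567
j = 24355
X = 24355
P(l) = 1 + 2*l (P(l) = 2*l + 1 = 1 + 2*l)
(X + P(125))*(A + 23688) = (24355 + (1 + 2*125))*(19567 + 23688) = (24355 + (1 + 250))*43255 = (24355 + 251)*43255 = 24606*43255 = 1064332530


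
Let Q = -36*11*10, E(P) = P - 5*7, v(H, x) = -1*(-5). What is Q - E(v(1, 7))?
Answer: -3930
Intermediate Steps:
v(H, x) = 5
E(P) = -35 + P (E(P) = P - 35 = -35 + P)
Q = -3960 (Q = -396*10 = -3960)
Q - E(v(1, 7)) = -3960 - (-35 + 5) = -3960 - 1*(-30) = -3960 + 30 = -3930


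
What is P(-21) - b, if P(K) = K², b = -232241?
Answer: 232682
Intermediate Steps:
P(-21) - b = (-21)² - 1*(-232241) = 441 + 232241 = 232682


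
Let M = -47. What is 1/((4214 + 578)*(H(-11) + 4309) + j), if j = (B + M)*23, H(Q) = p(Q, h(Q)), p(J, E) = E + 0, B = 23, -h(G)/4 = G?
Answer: 1/20859024 ≈ 4.7941e-8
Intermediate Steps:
h(G) = -4*G
p(J, E) = E
H(Q) = -4*Q
j = -552 (j = (23 - 47)*23 = -24*23 = -552)
1/((4214 + 578)*(H(-11) + 4309) + j) = 1/((4214 + 578)*(-4*(-11) + 4309) - 552) = 1/(4792*(44 + 4309) - 552) = 1/(4792*4353 - 552) = 1/(20859576 - 552) = 1/20859024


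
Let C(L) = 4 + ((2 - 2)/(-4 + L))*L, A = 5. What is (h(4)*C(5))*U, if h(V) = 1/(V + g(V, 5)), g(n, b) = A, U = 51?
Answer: 68/3 ≈ 22.667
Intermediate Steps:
g(n, b) = 5
C(L) = 4 (C(L) = 4 + (0/(-4 + L))*L = 4 + 0*L = 4 + 0 = 4)
h(V) = 1/(5 + V) (h(V) = 1/(V + 5) = 1/(5 + V))
(h(4)*C(5))*U = (4/(5 + 4))*51 = (4/9)*51 = 68/3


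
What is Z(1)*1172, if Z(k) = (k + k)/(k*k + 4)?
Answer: 2344/5 ≈ 468.80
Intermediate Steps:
Z(k) = 2*k/(4 + k²) (Z(k) = (2*k)/(k² + 4) = (2*k)/(4 + k²) = 2*k/(4 + k²))
Z(1)*1172 = (2*1/(4 + 1²))*1172 = (2*1/(4 + 1))*1172 = (2*1/5)*1172 = (2*1*(⅕))*1172 = (⅖)*1172 = 2344/5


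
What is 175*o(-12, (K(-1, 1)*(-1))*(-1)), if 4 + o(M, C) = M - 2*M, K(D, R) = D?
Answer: 1400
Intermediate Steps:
o(M, C) = -4 - M (o(M, C) = -4 + (M - 2*M) = -4 - M)
175*o(-12, (K(-1, 1)*(-1))*(-1)) = 175*(-4 - 1*(-12)) = 175*(-4 + 12) = 175*8 = 1400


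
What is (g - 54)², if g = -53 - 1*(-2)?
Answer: 11025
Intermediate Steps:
g = -51 (g = -53 + 2 = -51)
(g - 54)² = (-51 - 54)² = (-105)² = 11025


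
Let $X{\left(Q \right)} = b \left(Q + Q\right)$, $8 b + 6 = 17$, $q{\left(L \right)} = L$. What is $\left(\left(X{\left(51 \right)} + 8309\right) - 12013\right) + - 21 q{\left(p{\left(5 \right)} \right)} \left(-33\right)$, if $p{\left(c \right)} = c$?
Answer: $- \frac{395}{4} \approx -98.75$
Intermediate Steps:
$b = \frac{11}{8}$ ($b = - \frac{3}{4} + \frac{1}{8} \cdot 17 = - \frac{3}{4} + \frac{17}{8} = \frac{11}{8} \approx 1.375$)
$X{\left(Q \right)} = \frac{11 Q}{4}$ ($X{\left(Q \right)} = \frac{11 \left(Q + Q\right)}{8} = \frac{11 \cdot 2 Q}{8} = \frac{11 Q}{4}$)
$\left(\left(X{\left(51 \right)} + 8309\right) - 12013\right) + - 21 q{\left(p{\left(5 \right)} \right)} \left(-33\right) = \left(\left(\frac{11}{4} \cdot 51 + 8309\right) - 12013\right) + \left(-21\right) 5 \left(-33\right) = \left(\left(\frac{561}{4} + 8309\right) - 12013\right) - -3465 = \left(\frac{33797}{4} - 12013\right) + 3465 = - \frac{14255}{4} + 3465 = - \frac{395}{4}$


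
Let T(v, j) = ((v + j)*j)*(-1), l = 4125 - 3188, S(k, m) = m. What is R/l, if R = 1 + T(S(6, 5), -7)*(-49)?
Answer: 687/937 ≈ 0.73319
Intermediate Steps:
l = 937
T(v, j) = -j*(j + v) (T(v, j) = ((j + v)*j)*(-1) = (j*(j + v))*(-1) = -j*(j + v))
R = 687 (R = 1 - 1*(-7)*(-7 + 5)*(-49) = 1 - 1*(-7)*(-2)*(-49) = 1 - 14*(-49) = 1 + 686 = 687)
R/l = 687/937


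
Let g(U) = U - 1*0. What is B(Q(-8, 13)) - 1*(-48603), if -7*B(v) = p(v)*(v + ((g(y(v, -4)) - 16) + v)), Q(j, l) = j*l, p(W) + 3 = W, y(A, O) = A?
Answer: 305125/7 ≈ 43589.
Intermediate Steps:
p(W) = -3 + W
g(U) = U (g(U) = U + 0 = U)
B(v) = -(-16 + 3*v)*(-3 + v)/7 (B(v) = -(-3 + v)*(v + ((v - 16) + v))/7 = -(-3 + v)*(v + ((-16 + v) + v))/7 = -(-3 + v)*(v + (-16 + 2*v))/7 = -(-3 + v)*(-16 + 3*v)/7 = -(-16 + 3*v)*(-3 + v)/7)
B(Q(-8, 13)) - 1*(-48603) = -(-16 + 3*(-8*13))*(-3 - 8*13)/7 - 1*(-48603) = -(-16 + 3*(-104))*(-3 - 104)/7 + 48603 = -⅐*(-16 - 312)*(-107) + 48603 = -⅐*(-328)*(-107) + 48603 = -35096/7 + 48603 = 305125/7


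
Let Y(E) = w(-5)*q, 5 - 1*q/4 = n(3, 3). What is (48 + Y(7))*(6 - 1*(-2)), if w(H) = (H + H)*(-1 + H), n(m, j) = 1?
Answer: 8064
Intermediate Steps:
w(H) = 2*H*(-1 + H) (w(H) = (2*H)*(-1 + H) = 2*H*(-1 + H))
q = 16 (q = 20 - 4*1 = 20 - 4 = 16)
Y(E) = 960 (Y(E) = (2*(-5)*(-1 - 5))*16 = (2*(-5)*(-6))*16 = 60*16 = 960)
(48 + Y(7))*(6 - 1*(-2)) = (48 + 960)*(6 - 1*(-2)) = 1008*(6 + 2) = 1008*8 = 8064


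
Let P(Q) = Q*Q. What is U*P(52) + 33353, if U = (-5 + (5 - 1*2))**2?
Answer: 44169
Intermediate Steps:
U = 4 (U = (-5 + (5 - 2))**2 = (-5 + 3)**2 = (-2)**2 = 4)
P(Q) = Q**2
U*P(52) + 33353 = 4*52**2 + 33353 = 4*2704 + 33353 = 10816 + 33353 = 44169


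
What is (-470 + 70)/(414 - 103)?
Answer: -400/311 ≈ -1.2862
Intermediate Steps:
(-470 + 70)/(414 - 103) = -400/311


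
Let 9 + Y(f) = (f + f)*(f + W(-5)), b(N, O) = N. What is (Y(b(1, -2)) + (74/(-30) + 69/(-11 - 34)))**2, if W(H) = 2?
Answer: 49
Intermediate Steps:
Y(f) = -9 + 2*f*(2 + f) (Y(f) = -9 + (f + f)*(f + 2) = -9 + (2*f)*(2 + f) = -9 + 2*f*(2 + f))
(Y(b(1, -2)) + (74/(-30) + 69/(-11 - 34)))**2 = ((-9 + 2*1**2 + 4*1) + (74/(-30) + 69/(-11 - 34)))**2 = ((-9 + 2*1 + 4) + (74*(-1/30) + 69/(-45)))**2 = ((-9 + 2 + 4) + (-37/15 + 69*(-1/45)))**2 = (-3 + (-37/15 - 23/15))**2 = (-3 - 4)**2 = (-7)**2 = 49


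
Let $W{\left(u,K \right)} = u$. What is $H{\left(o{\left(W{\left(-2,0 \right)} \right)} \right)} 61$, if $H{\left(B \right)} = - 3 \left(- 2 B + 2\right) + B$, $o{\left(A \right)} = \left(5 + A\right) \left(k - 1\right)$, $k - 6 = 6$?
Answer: $13725$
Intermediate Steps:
$k = 12$ ($k = 6 + 6 = 12$)
$o{\left(A \right)} = 55 + 11 A$ ($o{\left(A \right)} = \left(5 + A\right) \left(12 - 1\right) = \left(5 + A\right) 11 = 55 + 11 A$)
$H{\left(B \right)} = -6 + 7 B$ ($H{\left(B \right)} = - 3 \left(2 - 2 B\right) + B = \left(-6 + 6 B\right) + B = -6 + 7 B$)
$H{\left(o{\left(W{\left(-2,0 \right)} \right)} \right)} 61 = \left(-6 + 7 \left(55 + 11 \left(-2\right)\right)\right) 61 = \left(-6 + 7 \left(55 - 22\right)\right) 61 = \left(-6 + 7 \cdot 33\right) 61 = \left(-6 + 231\right) 61 = 225 \cdot 61 = 13725$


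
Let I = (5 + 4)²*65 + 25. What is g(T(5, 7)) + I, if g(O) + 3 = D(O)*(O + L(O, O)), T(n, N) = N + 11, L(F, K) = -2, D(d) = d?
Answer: 5575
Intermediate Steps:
T(n, N) = 11 + N
I = 5290 (I = 9²*65 + 25 = 81*65 + 25 = 5265 + 25 = 5290)
g(O) = -3 + O*(-2 + O) (g(O) = -3 + O*(O - 2) = -3 + O*(-2 + O))
g(T(5, 7)) + I = (-3 + (11 + 7)² - 2*(11 + 7)) + 5290 = (-3 + 18² - 2*18) + 5290 = (-3 + 324 - 36) + 5290 = 285 + 5290 = 5575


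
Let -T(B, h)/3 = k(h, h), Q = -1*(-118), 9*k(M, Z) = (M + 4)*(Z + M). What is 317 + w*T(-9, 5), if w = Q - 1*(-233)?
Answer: -10213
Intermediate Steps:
k(M, Z) = (4 + M)*(M + Z)/9 (k(M, Z) = ((M + 4)*(Z + M))/9 = ((4 + M)*(M + Z))/9 = (4 + M)*(M + Z)/9)
Q = 118
T(B, h) = -8*h/3 - 2*h²/3 (T(B, h) = -3*(h²/9 + 4*h/9 + 4*h/9 + h*h/9) = -3*(h²/9 + 4*h/9 + 4*h/9 + h²/9) = -3*(2*h²/9 + 8*h/9) = -8*h/3 - 2*h²/3)
w = 351 (w = 118 - 1*(-233) = 118 + 233 = 351)
317 + w*T(-9, 5) = 317 + 351*((⅔)*5*(-4 - 1*5)) = 317 + 351*((⅔)*5*(-4 - 5)) = 317 + 351*((⅔)*5*(-9)) = 317 + 351*(-30) = 317 - 10530 = -10213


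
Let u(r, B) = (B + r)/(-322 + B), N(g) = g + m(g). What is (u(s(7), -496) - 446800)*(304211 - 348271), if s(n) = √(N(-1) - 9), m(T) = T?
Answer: 8051566345120/409 + 22030*I*√11/409 ≈ 1.9686e+10 + 178.64*I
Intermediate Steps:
N(g) = 2*g (N(g) = g + g = 2*g)
s(n) = I*√11 (s(n) = √(2*(-1) - 9) = √(-2 - 9) = √(-11) = I*√11)
u(r, B) = (B + r)/(-322 + B)
(u(s(7), -496) - 446800)*(304211 - 348271) = ((-496 + I*√11)/(-322 - 496) - 446800)*(304211 - 348271) = ((-496 + I*√11)/(-818) - 446800)*(-44060) = (-(-496 + I*√11)/818 - 446800)*(-44060) = ((248/409 - I*√11/818) - 446800)*(-44060) = (-182740952/409 - I*√11/818)*(-44060) = 8051566345120/409 + 22030*I*√11/409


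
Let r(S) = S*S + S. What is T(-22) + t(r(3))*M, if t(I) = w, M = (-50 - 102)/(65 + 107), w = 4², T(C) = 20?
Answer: 252/43 ≈ 5.8605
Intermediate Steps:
r(S) = S + S² (r(S) = S² + S = S + S²)
w = 16
M = -38/43 (M = -152/172 = -152*1/172 = -38/43 ≈ -0.88372)
t(I) = 16
T(-22) + t(r(3))*M = 20 + 16*(-38/43) = 20 - 608/43 = 252/43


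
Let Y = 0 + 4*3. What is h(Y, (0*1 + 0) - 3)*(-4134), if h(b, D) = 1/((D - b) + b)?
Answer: 1378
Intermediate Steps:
Y = 12 (Y = 0 + 12 = 12)
h(b, D) = 1/D
h(Y, (0*1 + 0) - 3)*(-4134) = -4134/((0*1 + 0) - 3) = -4134/((0 + 0) - 3) = -4134/(0 - 3) = -4134/(-3) = -⅓*(-4134) = 1378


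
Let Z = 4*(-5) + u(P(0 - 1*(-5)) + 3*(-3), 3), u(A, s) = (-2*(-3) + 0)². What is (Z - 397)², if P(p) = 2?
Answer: 145161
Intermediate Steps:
u(A, s) = 36 (u(A, s) = (6 + 0)² = 6² = 36)
Z = 16 (Z = 4*(-5) + 36 = -20 + 36 = 16)
(Z - 397)² = (16 - 397)² = (-381)² = 145161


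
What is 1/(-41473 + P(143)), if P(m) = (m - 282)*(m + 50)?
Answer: -1/68300 ≈ -1.4641e-5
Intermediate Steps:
P(m) = (-282 + m)*(50 + m)
1/(-41473 + P(143)) = 1/(-41473 + (-14100 + 143² - 232*143)) = 1/(-41473 + (-14100 + 20449 - 33176)) = 1/(-41473 - 26827) = 1/(-68300) = -1/68300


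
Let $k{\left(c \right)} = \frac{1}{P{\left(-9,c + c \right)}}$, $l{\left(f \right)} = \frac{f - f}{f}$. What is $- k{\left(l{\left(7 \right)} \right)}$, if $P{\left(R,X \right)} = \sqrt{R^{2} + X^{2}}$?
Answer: $- \frac{1}{9} \approx -0.11111$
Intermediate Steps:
$l{\left(f \right)} = 0$ ($l{\left(f \right)} = \frac{0}{f} = 0$)
$k{\left(c \right)} = \frac{1}{\sqrt{81 + 4 c^{2}}}$ ($k{\left(c \right)} = \frac{1}{\sqrt{\left(-9\right)^{2} + \left(c + c\right)^{2}}} = \frac{1}{\sqrt{81 + \left(2 c\right)^{2}}} = \frac{1}{\sqrt{81 + 4 c^{2}}}$)
$- k{\left(l{\left(7 \right)} \right)} = - \frac{1}{\sqrt{81 + 4 \cdot 0^{2}}} = - \frac{1}{\sqrt{81 + 4 \cdot 0}} = - \frac{1}{\sqrt{81 + 0}} = - \frac{1}{9}$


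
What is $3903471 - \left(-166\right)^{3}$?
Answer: $8477767$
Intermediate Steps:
$3903471 - \left(-166\right)^{3} = 3903471 - -4574296 = 3903471 + 4574296 = 8477767$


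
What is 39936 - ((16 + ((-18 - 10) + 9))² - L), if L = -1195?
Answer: 38732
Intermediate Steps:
39936 - ((16 + ((-18 - 10) + 9))² - L) = 39936 - ((16 + ((-18 - 10) + 9))² - 1*(-1195)) = 39936 - ((16 + (-28 + 9))² + 1195) = 39936 - ((16 - 19)² + 1195) = 39936 - ((-3)² + 1195) = 39936 - (9 + 1195) = 39936 - 1*1204 = 39936 - 1204 = 38732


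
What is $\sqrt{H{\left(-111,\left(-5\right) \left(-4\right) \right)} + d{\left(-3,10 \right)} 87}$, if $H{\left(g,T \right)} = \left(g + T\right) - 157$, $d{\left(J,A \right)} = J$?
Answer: $i \sqrt{509} \approx 22.561 i$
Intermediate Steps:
$H{\left(g,T \right)} = -157 + T + g$ ($H{\left(g,T \right)} = \left(T + g\right) - 157 = -157 + T + g$)
$\sqrt{H{\left(-111,\left(-5\right) \left(-4\right) \right)} + d{\left(-3,10 \right)} 87} = \sqrt{\left(-157 - -20 - 111\right) - 261} = \sqrt{\left(-157 + 20 - 111\right) - 261} = \sqrt{-248 - 261} = \sqrt{-509} = i \sqrt{509}$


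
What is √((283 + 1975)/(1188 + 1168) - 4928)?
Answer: 9*I*√84409590/1178 ≈ 70.193*I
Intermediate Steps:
√((283 + 1975)/(1188 + 1168) - 4928) = √(2258/2356 - 4928) = √(2258*(1/2356) - 4928) = √(1129/1178 - 4928) = √(-5804055/1178) = 9*I*√84409590/1178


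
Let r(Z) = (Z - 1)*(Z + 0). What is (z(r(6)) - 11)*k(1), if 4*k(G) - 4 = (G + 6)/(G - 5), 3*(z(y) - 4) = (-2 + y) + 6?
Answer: 39/16 ≈ 2.4375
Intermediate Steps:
r(Z) = Z*(-1 + Z) (r(Z) = (-1 + Z)*Z = Z*(-1 + Z))
z(y) = 16/3 + y/3 (z(y) = 4 + ((-2 + y) + 6)/3 = 4 + (4 + y)/3 = 4 + (4/3 + y/3) = 16/3 + y/3)
k(G) = 1 + (6 + G)/(4*(-5 + G)) (k(G) = 1 + ((G + 6)/(G - 5))/4 = 1 + ((6 + G)/(-5 + G))/4 = 1 + (6 + G)/(4*(-5 + G)))
(z(r(6)) - 11)*k(1) = ((16/3 + (6*(-1 + 6))/3) - 11)*((-14 + 5*1)/(4*(-5 + 1))) = ((16/3 + (6*5)/3) - 11)*((1/4)*(-14 + 5)/(-4)) = ((16/3 + (1/3)*30) - 11)*((1/4)*(-1/4)*(-9)) = ((16/3 + 10) - 11)*(9/16) = (46/3 - 11)*(9/16) = (13/3)*(9/16) = 39/16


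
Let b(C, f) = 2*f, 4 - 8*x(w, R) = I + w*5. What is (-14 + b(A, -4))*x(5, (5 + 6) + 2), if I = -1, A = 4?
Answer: 55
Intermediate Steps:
x(w, R) = 5/8 - 5*w/8 (x(w, R) = ½ - (-1 + w*5)/8 = ½ - (-1 + 5*w)/8 = ½ + (⅛ - 5*w/8) = 5/8 - 5*w/8)
(-14 + b(A, -4))*x(5, (5 + 6) + 2) = (-14 + 2*(-4))*(5/8 - 5/8*5) = (-14 - 8)*(5/8 - 25/8) = -22*(-5/2) = 55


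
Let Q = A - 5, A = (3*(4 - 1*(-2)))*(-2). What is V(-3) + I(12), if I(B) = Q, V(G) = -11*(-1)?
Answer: -30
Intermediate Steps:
A = -36 (A = (3*(4 + 2))*(-2) = (3*6)*(-2) = 18*(-2) = -36)
V(G) = 11
Q = -41 (Q = -36 - 5 = -41)
I(B) = -41
V(-3) + I(12) = 11 - 41 = -30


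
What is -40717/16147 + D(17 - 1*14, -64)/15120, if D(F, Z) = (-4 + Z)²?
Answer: -33811082/15258915 ≈ -2.2158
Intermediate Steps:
-40717/16147 + D(17 - 1*14, -64)/15120 = -40717/16147 + (-4 - 64)²/15120 = -40717*1/16147 + (-68)²*(1/15120) = -40717/16147 + 4624*(1/15120) = -40717/16147 + 289/945 = -33811082/15258915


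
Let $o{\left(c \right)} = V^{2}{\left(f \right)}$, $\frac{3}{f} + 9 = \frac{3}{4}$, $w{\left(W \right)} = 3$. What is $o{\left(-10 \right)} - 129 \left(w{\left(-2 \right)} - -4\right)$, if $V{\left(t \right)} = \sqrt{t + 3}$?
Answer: $- \frac{9904}{11} \approx -900.36$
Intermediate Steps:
$f = - \frac{4}{11}$ ($f = \frac{3}{-9 + \frac{3}{4}} = \frac{3}{- \frac{33}{4}} = 3 \left(- \frac{4}{33}\right) = - \frac{4}{11} \approx -0.36364$)
$V{\left(t \right)} = \sqrt{3 + t}$
$o{\left(c \right)} = \frac{29}{11}$ ($o{\left(c \right)} = \left(\sqrt{3 - \frac{4}{11}}\right)^{2} = \left(\sqrt{\frac{29}{11}}\right)^{2} = \left(\frac{\sqrt{319}}{11}\right)^{2} = \frac{29}{11}$)
$o{\left(-10 \right)} - 129 \left(w{\left(-2 \right)} - -4\right) = \frac{29}{11} - 129 \left(3 - -4\right) = \frac{29}{11} - 129 \left(3 + 4\right) = \frac{29}{11} - 903 = - \frac{9904}{11}$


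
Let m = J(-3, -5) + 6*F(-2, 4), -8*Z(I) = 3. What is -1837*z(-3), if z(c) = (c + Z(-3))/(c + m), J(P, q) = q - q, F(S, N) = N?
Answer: 16533/56 ≈ 295.23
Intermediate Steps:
Z(I) = -3/8 (Z(I) = -⅛*3 = -3/8)
J(P, q) = 0
m = 24 (m = 0 + 6*4 = 0 + 24 = 24)
z(c) = (-3/8 + c)/(24 + c) (z(c) = (c - 3/8)/(c + 24) = (-3/8 + c)/(24 + c))
-1837*z(-3) = -1837*(-3/8 - 3)/(24 - 3) = -1837*(-27)/(21*8) = -1837*(-9/56) = 16533/56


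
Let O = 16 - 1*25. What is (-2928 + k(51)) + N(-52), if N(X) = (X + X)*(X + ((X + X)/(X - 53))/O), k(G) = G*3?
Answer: 2499001/945 ≈ 2644.4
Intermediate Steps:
O = -9 (O = 16 - 25 = -9)
k(G) = 3*G
N(X) = 2*X*(X - 2*X/(9*(-53 + X))) (N(X) = (X + X)*(X + ((X + X)/(X - 53))/(-9)) = (2*X)*(X + ((2*X)/(-53 + X))*(-⅑)) = (2*X)*(X + (2*X/(-53 + X))*(-⅑)) = (2*X)*(X - 2*X/(9*(-53 + X))) = 2*X*(X - 2*X/(9*(-53 + X))))
(-2928 + k(51)) + N(-52) = (-2928 + 3*51) + (-52)²*(-958/9 + 2*(-52))/(-53 - 52) = (-2928 + 153) + 2704*(-958/9 - 104)/(-105) = -2775 + 2704*(-1/105)*(-1894/9) = -2775 + 5121376/945 = 2499001/945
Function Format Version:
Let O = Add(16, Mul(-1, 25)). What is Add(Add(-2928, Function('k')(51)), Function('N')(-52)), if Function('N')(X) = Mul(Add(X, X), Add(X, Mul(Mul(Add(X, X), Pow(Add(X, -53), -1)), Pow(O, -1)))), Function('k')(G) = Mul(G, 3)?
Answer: Rational(2499001, 945) ≈ 2644.4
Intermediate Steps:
O = -9 (O = Add(16, -25) = -9)
Function('k')(G) = Mul(3, G)
Function('N')(X) = Mul(2, X, Add(X, Mul(Rational(-2, 9), X, Pow(Add(-53, X), -1)))) (Function('N')(X) = Mul(Add(X, X), Add(X, Mul(Mul(Add(X, X), Pow(Add(X, -53), -1)), Pow(-9, -1)))) = Mul(Mul(2, X), Add(X, Mul(Mul(Mul(2, X), Pow(Add(-53, X), -1)), Rational(-1, 9)))) = Mul(Mul(2, X), Add(X, Mul(Mul(2, X, Pow(Add(-53, X), -1)), Rational(-1, 9)))) = Mul(Mul(2, X), Add(X, Mul(Rational(-2, 9), X, Pow(Add(-53, X), -1)))) = Mul(2, X, Add(X, Mul(Rational(-2, 9), X, Pow(Add(-53, X), -1)))))
Add(Add(-2928, Function('k')(51)), Function('N')(-52)) = Add(Add(-2928, Mul(3, 51)), Mul(Pow(-52, 2), Pow(Add(-53, -52), -1), Add(Rational(-958, 9), Mul(2, -52)))) = Add(Add(-2928, 153), Mul(2704, Pow(-105, -1), Add(Rational(-958, 9), -104))) = Add(-2775, Mul(2704, Rational(-1, 105), Rational(-1894, 9))) = Add(-2775, Rational(5121376, 945)) = Rational(2499001, 945)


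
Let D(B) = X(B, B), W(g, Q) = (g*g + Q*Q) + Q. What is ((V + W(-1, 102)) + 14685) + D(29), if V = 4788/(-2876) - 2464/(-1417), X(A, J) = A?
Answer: 25695810350/1018823 ≈ 25221.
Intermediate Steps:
W(g, Q) = Q + Q² + g² (W(g, Q) = (g² + Q²) + Q = (Q² + g²) + Q = Q + Q² + g²)
D(B) = B
V = 75467/1018823 (V = 4788*(-1/2876) - 2464*(-1/1417) = -1197/719 + 2464/1417 = 75467/1018823 ≈ 0.074073)
((V + W(-1, 102)) + 14685) + D(29) = ((75467/1018823 + (102 + 102² + (-1)²)) + 14685) + 29 = ((75467/1018823 + (102 + 10404 + 1)) + 14685) + 29 = ((75467/1018823 + 10507) + 14685) + 29 = (10704848728/1018823 + 14685) + 29 = 25666264483/1018823 + 29 = 25695810350/1018823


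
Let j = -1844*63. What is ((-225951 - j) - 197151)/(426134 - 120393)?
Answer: -306930/305741 ≈ -1.0039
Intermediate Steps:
j = -116172
((-225951 - j) - 197151)/(426134 - 120393) = ((-225951 - 1*(-116172)) - 197151)/(426134 - 120393) = ((-225951 + 116172) - 197151)/305741 = (-109779 - 197151)*(1/305741) = -306930*1/305741 = -306930/305741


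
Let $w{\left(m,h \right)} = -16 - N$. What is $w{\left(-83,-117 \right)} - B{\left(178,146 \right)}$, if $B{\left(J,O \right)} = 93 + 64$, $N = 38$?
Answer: $-211$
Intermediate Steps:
$B{\left(J,O \right)} = 157$
$w{\left(m,h \right)} = -54$ ($w{\left(m,h \right)} = -16 - 38 = -54$)
$w{\left(-83,-117 \right)} - B{\left(178,146 \right)} = -54 - 157 = -211$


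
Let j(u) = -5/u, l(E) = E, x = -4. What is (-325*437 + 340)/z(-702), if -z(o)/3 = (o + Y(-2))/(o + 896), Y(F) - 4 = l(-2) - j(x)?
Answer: -21989512/1683 ≈ -13066.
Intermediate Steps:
Y(F) = ¾ (Y(F) = 4 + (-2 - (-5)/(-4)) = 4 + (-2 - (-5)*(-1)/4) = 4 + (-2 - 1*5/4) = 4 + (-2 - 5/4) = 4 - 13/4 = ¾)
z(o) = -3*(¾ + o)/(896 + o) (z(o) = -3*(o + ¾)/(o + 896) = -3*(¾ + o)/(896 + o))
(-325*437 + 340)/z(-702) = (-325*437 + 340)/((3*(-3 - 4*(-702))/(4*(896 - 702)))) = (-142025 + 340)/(((¾)*(-3 + 2808)/194)) = -141685/((¾)*(1/194)*2805) = -141685/8415/776 = -141685*776/8415 = -21989512/1683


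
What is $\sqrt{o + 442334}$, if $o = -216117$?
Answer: $\sqrt{226217} \approx 475.62$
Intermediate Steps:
$\sqrt{o + 442334} = \sqrt{-216117 + 442334} = \sqrt{226217}$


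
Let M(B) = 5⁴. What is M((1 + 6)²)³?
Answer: 244140625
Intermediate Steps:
M(B) = 625
M((1 + 6)²)³ = 625³ = 244140625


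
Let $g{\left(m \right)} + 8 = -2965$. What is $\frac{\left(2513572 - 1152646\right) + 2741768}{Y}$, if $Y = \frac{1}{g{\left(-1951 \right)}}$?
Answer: $-12197309262$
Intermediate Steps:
$g{\left(m \right)} = -2973$ ($g{\left(m \right)} = -8 - 2965 = -2973$)
$Y = - \frac{1}{2973}$ ($Y = \frac{1}{-2973} = - \frac{1}{2973} \approx -0.00033636$)
$\frac{\left(2513572 - 1152646\right) + 2741768}{Y} = \frac{\left(2513572 - 1152646\right) + 2741768}{- \frac{1}{2973}} = \left(1360926 + 2741768\right) \left(-2973\right) = 4102694 \left(-2973\right) = -12197309262$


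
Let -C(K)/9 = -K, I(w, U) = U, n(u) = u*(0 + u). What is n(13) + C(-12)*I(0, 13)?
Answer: -1235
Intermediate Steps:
n(u) = u² (n(u) = u*u = u²)
C(K) = 9*K (C(K) = -(-9)*K = 9*K)
n(13) + C(-12)*I(0, 13) = 13² + (9*(-12))*13 = 169 - 108*13 = 169 - 1404 = -1235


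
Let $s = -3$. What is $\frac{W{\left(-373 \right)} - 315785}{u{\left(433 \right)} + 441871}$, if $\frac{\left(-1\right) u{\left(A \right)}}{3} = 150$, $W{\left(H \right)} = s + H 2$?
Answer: $- \frac{316534}{441421} \approx -0.71708$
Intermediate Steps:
$W{\left(H \right)} = -3 + 2 H$ ($W{\left(H \right)} = -3 + H 2 = -3 + 2 H$)
$u{\left(A \right)} = -450$ ($u{\left(A \right)} = \left(-3\right) 150 = -450$)
$\frac{W{\left(-373 \right)} - 315785}{u{\left(433 \right)} + 441871} = \frac{\left(-3 + 2 \left(-373\right)\right) - 315785}{-450 + 441871} = \frac{\left(-3 - 746\right) - 315785}{441421} = \left(-749 - 315785\right) \frac{1}{441421} = \left(-316534\right) \frac{1}{441421} = - \frac{316534}{441421}$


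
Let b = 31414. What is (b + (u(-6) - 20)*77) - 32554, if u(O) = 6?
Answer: -2218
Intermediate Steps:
(b + (u(-6) - 20)*77) - 32554 = (31414 + (6 - 20)*77) - 32554 = (31414 - 14*77) - 32554 = (31414 - 1078) - 32554 = 30336 - 32554 = -2218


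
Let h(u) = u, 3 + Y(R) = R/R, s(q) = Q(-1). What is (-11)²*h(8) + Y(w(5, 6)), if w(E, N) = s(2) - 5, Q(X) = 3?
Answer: 966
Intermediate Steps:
s(q) = 3
w(E, N) = -2 (w(E, N) = 3 - 5 = -2)
Y(R) = -2 (Y(R) = -3 + R/R = -3 + 1 = -2)
(-11)²*h(8) + Y(w(5, 6)) = (-11)²*8 - 2 = 121*8 - 2 = 968 - 2 = 966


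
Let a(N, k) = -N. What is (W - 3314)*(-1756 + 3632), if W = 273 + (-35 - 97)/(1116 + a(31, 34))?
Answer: -884297356/155 ≈ -5.7051e+6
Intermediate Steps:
W = 296073/1085 (W = 273 + (-35 - 97)/(1116 - 1*31) = 273 - 132/(1116 - 31) = 273 - 132/1085 = 296073/1085 ≈ 272.88)
(W - 3314)*(-1756 + 3632) = (296073/1085 - 3314)*(-1756 + 3632) = -3299617/1085*1876 = -884297356/155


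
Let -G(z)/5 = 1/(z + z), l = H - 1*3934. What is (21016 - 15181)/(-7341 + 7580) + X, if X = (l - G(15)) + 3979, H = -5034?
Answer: -7118977/1434 ≈ -4964.4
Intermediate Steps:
l = -8968 (l = -5034 - 1*3934 = -5034 - 3934 = -8968)
G(z) = -5/(2*z) (G(z) = -5/(z + z) = -5*1/(2*z) = -5/(2*z))
X = -29933/6 (X = (-8968 - (-5)/(2*15)) + 3979 = (-8968 - 1*(-⅙)) + 3979 = (-8968 + ⅙) + 3979 = -53807/6 + 3979 = -29933/6 ≈ -4988.8)
(21016 - 15181)/(-7341 + 7580) + X = (21016 - 15181)/(-7341 + 7580) - 29933/6 = 5835/239 - 29933/6 = -7118977/1434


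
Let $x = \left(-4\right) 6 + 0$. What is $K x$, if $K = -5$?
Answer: $120$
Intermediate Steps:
$x = -24$ ($x = -24 + 0 = -24$)
$K x = \left(-5\right) \left(-24\right) = 120$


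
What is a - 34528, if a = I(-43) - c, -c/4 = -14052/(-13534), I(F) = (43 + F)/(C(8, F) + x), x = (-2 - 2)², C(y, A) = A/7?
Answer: -233622872/6767 ≈ -34524.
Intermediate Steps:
C(y, A) = A/7 (C(y, A) = A*(⅐) = A/7)
x = 16 (x = (-4)² = 16)
I(F) = (43 + F)/(16 + F/7) (I(F) = (43 + F)/(F/7 + 16) = (43 + F)/(16 + F/7))
c = -28104/6767 (c = -(-56208)/(-13534) = -(-56208)*(-1)/13534 = -4*7026/6767 = -28104/6767 ≈ -4.1531)
a = 28104/6767 (a = 7*(43 - 43)/(112 - 43) - 1*(-28104/6767) = 7*0/69 + 28104/6767 = 7*(1/69)*0 + 28104/6767 = 0 + 28104/6767 = 28104/6767 ≈ 4.1531)
a - 34528 = 28104/6767 - 34528 = -233622872/6767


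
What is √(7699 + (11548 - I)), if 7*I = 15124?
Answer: √837235/7 ≈ 130.72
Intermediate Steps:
I = 15124/7 (I = (⅐)*15124 = 15124/7 ≈ 2160.6)
√(7699 + (11548 - I)) = √(7699 + (11548 - 1*15124/7)) = √(7699 + (11548 - 15124/7)) = √(7699 + 65712/7) = √(119605/7) = √837235/7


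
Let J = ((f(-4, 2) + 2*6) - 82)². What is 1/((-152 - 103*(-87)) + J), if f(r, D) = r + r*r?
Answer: 1/12173 ≈ 8.2149e-5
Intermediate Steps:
f(r, D) = r + r²
J = 3364 (J = ((-4*(1 - 4) + 2*6) - 82)² = ((-4*(-3) + 12) - 82)² = ((12 + 12) - 82)² = (24 - 82)² = (-58)² = 3364)
1/((-152 - 103*(-87)) + J) = 1/((-152 - 103*(-87)) + 3364) = 1/((-152 + 8961) + 3364) = 1/(8809 + 3364) = 1/12173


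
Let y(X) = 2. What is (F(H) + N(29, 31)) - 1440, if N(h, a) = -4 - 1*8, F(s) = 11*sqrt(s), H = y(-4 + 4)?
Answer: -1452 + 11*sqrt(2) ≈ -1436.4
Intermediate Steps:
H = 2
N(h, a) = -12 (N(h, a) = -4 - 8 = -12)
(F(H) + N(29, 31)) - 1440 = (11*sqrt(2) - 12) - 1440 = (-12 + 11*sqrt(2)) - 1440 = -1452 + 11*sqrt(2)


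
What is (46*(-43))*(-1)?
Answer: 1978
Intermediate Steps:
(46*(-43))*(-1) = -1978*(-1) = 1978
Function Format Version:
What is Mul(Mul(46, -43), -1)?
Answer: 1978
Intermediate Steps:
Mul(Mul(46, -43), -1) = Mul(-1978, -1) = 1978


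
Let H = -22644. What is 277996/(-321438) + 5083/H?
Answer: -77733439/71359236 ≈ -1.0893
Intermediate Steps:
277996/(-321438) + 5083/H = 277996/(-321438) + 5083/(-22644) = 277996*(-1/321438) + 5083*(-1/22644) = -138998/160719 - 299/1332 = -77733439/71359236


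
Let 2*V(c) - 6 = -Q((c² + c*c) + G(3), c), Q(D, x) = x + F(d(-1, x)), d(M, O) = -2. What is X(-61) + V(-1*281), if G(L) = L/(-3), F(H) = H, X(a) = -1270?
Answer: -2251/2 ≈ -1125.5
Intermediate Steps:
G(L) = -L/3 (G(L) = L*(-⅓) = -L/3)
Q(D, x) = -2 + x (Q(D, x) = x - 2 = -2 + x)
V(c) = 4 - c/2 (V(c) = 3 + (-(-2 + c))/2 = 3 + (2 - c)/2 = 3 + (1 - c/2) = 4 - c/2)
X(-61) + V(-1*281) = -1270 + (4 - (-1)*281/2) = -1270 + (4 - ½*(-281)) = -1270 + (4 + 281/2) = -1270 + 289/2 = -2251/2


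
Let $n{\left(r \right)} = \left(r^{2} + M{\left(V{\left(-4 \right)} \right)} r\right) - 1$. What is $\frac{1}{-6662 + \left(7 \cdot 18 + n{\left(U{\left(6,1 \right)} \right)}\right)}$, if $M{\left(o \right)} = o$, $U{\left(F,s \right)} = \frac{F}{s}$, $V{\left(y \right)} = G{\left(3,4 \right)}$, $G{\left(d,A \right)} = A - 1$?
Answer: $- \frac{1}{6483} \approx -0.00015425$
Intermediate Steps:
$G{\left(d,A \right)} = -1 + A$
$V{\left(y \right)} = 3$ ($V{\left(y \right)} = -1 + 4 = 3$)
$n{\left(r \right)} = -1 + r^{2} + 3 r$ ($n{\left(r \right)} = \left(r^{2} + 3 r\right) - 1 = -1 + r^{2} + 3 r$)
$\frac{1}{-6662 + \left(7 \cdot 18 + n{\left(U{\left(6,1 \right)} \right)}\right)} = \frac{1}{-6662 + \left(7 \cdot 18 + \left(-1 + \left(\frac{6}{1}\right)^{2} + 3 \cdot \frac{6}{1}\right)\right)} = \frac{1}{-6662 + \left(126 + \left(-1 + \left(6 \cdot 1\right)^{2} + 3 \cdot 6 \cdot 1\right)\right)} = \frac{1}{-6662 + \left(126 + \left(-1 + 6^{2} + 3 \cdot 6\right)\right)} = \frac{1}{-6662 + \left(126 + \left(-1 + 36 + 18\right)\right)} = \frac{1}{-6662 + \left(126 + 53\right)} = \frac{1}{-6662 + 179} = \frac{1}{-6483} = - \frac{1}{6483}$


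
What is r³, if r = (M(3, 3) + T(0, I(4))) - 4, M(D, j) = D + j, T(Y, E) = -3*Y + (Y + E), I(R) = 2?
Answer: 64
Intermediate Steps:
T(Y, E) = E - 2*Y (T(Y, E) = -3*Y + (E + Y) = E - 2*Y)
r = 4 (r = ((3 + 3) + (2 - 2*0)) - 4 = (6 + (2 + 0)) - 4 = (6 + 2) - 4 = 8 - 4 = 4)
r³ = 4³ = 64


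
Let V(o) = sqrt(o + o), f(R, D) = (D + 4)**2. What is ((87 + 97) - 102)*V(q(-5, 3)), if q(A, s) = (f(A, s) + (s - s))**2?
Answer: 4018*sqrt(2) ≈ 5682.3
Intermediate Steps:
f(R, D) = (4 + D)**2
q(A, s) = (4 + s)**4 (q(A, s) = ((4 + s)**2 + (s - s))**2 = ((4 + s)**2 + 0)**2 = ((4 + s)**2)**2 = (4 + s)**4)
V(o) = sqrt(2)*sqrt(o) (V(o) = sqrt(2*o) = sqrt(2)*sqrt(o))
((87 + 97) - 102)*V(q(-5, 3)) = ((87 + 97) - 102)*(sqrt(2)*sqrt((4 + 3)**4)) = (184 - 102)*(sqrt(2)*sqrt(7**4)) = 82*(sqrt(2)*sqrt(2401)) = 82*(sqrt(2)*49) = 82*(49*sqrt(2)) = 4018*sqrt(2)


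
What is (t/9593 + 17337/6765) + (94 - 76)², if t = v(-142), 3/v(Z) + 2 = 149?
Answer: 346149506998/1059978535 ≈ 326.56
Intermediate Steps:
v(Z) = 1/49 (v(Z) = 3/(-2 + 149) = 3/147 = 3*(1/147) = 1/49)
t = 1/49 ≈ 0.020408
(t/9593 + 17337/6765) + (94 - 76)² = ((1/49)/9593 + 17337/6765) + (94 - 76)² = ((1/49)*(1/9593) + 17337*(1/6765)) + 18² = (1/470057 + 5779/2255) + 324 = 2716461658/1059978535 + 324 = 346149506998/1059978535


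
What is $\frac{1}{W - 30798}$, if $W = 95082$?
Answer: $\frac{1}{64284} \approx 1.5556 \cdot 10^{-5}$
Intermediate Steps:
$\frac{1}{W - 30798} = \frac{1}{95082 - 30798} = \frac{1}{64284}$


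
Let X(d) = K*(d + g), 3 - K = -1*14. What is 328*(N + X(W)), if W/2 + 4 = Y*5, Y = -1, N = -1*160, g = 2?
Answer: -141696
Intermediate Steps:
N = -160
W = -18 (W = -8 + 2*(-1*5) = -8 + 2*(-5) = -8 - 10 = -18)
K = 17 (K = 3 - (-1)*14 = 3 - 1*(-14) = 3 + 14 = 17)
X(d) = 34 + 17*d (X(d) = 17*(d + 2) = 17*(2 + d) = 34 + 17*d)
328*(N + X(W)) = 328*(-160 + (34 + 17*(-18))) = 328*(-160 + (34 - 306)) = 328*(-160 - 272) = 328*(-432) = -141696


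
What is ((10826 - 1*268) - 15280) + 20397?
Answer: 15675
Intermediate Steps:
((10826 - 1*268) - 15280) + 20397 = ((10826 - 268) - 15280) + 20397 = (10558 - 15280) + 20397 = -4722 + 20397 = 15675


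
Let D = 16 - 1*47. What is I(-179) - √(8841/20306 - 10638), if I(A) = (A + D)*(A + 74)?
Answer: 22050 - I*√4386225694422/20306 ≈ 22050.0 - 103.14*I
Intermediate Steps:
D = -31 (D = 16 - 47 = -31)
I(A) = (-31 + A)*(74 + A) (I(A) = (A - 31)*(A + 74) = (-31 + A)*(74 + A))
I(-179) - √(8841/20306 - 10638) = (-2294 + (-179)² + 43*(-179)) - √(8841/20306 - 10638) = (-2294 + 32041 - 7697) - √(8841*(1/20306) - 10638) = 22050 - √(8841/20306 - 10638) = 22050 - √(-216006387/20306) = 22050 - I*√4386225694422/20306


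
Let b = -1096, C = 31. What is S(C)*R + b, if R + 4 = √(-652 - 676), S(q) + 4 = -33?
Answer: -948 - 148*I*√83 ≈ -948.0 - 1348.3*I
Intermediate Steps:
S(q) = -37 (S(q) = -4 - 33 = -37)
R = -4 + 4*I*√83 (R = -4 + √(-652 - 676) = -4 + √(-1328) = -4 + 4*I*√83 ≈ -4.0 + 36.442*I)
S(C)*R + b = -37*(-4 + 4*I*√83) - 1096 = (148 - 148*I*√83) - 1096 = -948 - 148*I*√83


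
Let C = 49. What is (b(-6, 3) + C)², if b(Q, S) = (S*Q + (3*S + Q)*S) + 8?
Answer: 2304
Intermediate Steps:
b(Q, S) = 8 + Q*S + S*(Q + 3*S) (b(Q, S) = (Q*S + (Q + 3*S)*S) + 8 = (Q*S + S*(Q + 3*S)) + 8 = 8 + Q*S + S*(Q + 3*S))
(b(-6, 3) + C)² = ((8 + 3*3² + 2*(-6)*3) + 49)² = ((8 + 3*9 - 36) + 49)² = ((8 + 27 - 36) + 49)² = (-1 + 49)² = 48² = 2304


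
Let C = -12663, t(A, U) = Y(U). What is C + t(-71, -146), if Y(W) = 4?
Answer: -12659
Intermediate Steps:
t(A, U) = 4
C + t(-71, -146) = -12663 + 4 = -12659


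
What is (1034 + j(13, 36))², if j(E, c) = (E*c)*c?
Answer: 319765924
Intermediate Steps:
j(E, c) = E*c²
(1034 + j(13, 36))² = (1034 + 13*36²)² = (1034 + 13*1296)² = (1034 + 16848)² = 17882² = 319765924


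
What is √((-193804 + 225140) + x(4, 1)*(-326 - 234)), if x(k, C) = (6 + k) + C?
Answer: 2*√6294 ≈ 158.67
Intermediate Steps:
x(k, C) = 6 + C + k
√((-193804 + 225140) + x(4, 1)*(-326 - 234)) = √((-193804 + 225140) + (6 + 1 + 4)*(-326 - 234)) = √(31336 + 11*(-560)) = √(31336 - 6160) = √25176 = 2*√6294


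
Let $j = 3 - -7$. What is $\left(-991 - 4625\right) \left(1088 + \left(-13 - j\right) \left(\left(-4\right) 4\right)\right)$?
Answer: $-8176896$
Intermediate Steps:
$j = 10$ ($j = 3 + 7 = 10$)
$\left(-991 - 4625\right) \left(1088 + \left(-13 - j\right) \left(\left(-4\right) 4\right)\right) = \left(-991 - 4625\right) \left(1088 + \left(-13 - 10\right) \left(\left(-4\right) 4\right)\right) = - 5616 \left(1088 + \left(-13 - 10\right) \left(-16\right)\right) = - 5616 \left(1088 - -368\right) = - 5616 \left(1088 + 368\right) = \left(-5616\right) 1456 = -8176896$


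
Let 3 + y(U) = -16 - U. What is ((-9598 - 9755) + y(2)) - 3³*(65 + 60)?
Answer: -22749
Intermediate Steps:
y(U) = -19 - U (y(U) = -3 + (-16 - U) = -19 - U)
((-9598 - 9755) + y(2)) - 3³*(65 + 60) = ((-9598 - 9755) + (-19 - 1*2)) - 3³*(65 + 60) = (-19353 + (-19 - 2)) - 27*125 = (-19353 - 21) - 1*3375 = -19374 - 3375 = -22749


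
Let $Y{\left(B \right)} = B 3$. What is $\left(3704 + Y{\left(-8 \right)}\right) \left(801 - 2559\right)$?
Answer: $-6469440$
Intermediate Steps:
$Y{\left(B \right)} = 3 B$
$\left(3704 + Y{\left(-8 \right)}\right) \left(801 - 2559\right) = \left(3704 + 3 \left(-8\right)\right) \left(801 - 2559\right) = \left(3704 - 24\right) \left(-1758\right) = 3680 \left(-1758\right) = -6469440$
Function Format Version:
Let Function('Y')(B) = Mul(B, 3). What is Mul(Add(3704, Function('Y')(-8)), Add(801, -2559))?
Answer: -6469440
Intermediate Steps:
Function('Y')(B) = Mul(3, B)
Mul(Add(3704, Function('Y')(-8)), Add(801, -2559)) = Mul(Add(3704, Mul(3, -8)), Add(801, -2559)) = Mul(Add(3704, -24), -1758) = Mul(3680, -1758) = -6469440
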